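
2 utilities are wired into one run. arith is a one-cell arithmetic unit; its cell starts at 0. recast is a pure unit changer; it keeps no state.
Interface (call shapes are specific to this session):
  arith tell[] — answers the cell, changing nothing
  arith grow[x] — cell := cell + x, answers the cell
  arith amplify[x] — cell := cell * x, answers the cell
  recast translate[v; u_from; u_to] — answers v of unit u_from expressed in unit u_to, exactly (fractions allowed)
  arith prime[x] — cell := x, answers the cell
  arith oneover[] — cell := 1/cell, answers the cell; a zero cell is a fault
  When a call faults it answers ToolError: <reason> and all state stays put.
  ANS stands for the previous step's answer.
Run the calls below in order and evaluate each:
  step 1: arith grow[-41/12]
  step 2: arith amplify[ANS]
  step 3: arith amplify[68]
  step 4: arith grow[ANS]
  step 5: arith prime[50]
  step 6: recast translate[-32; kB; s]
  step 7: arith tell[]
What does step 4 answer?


Answer: 28577/18

Derivation:
-> arith grow(-41/12)
<- -41/12
-> arith amplify(ANS)
<- 1681/144
-> arith amplify(68)
<- 28577/36
-> arith grow(ANS)
<- 28577/18
-> arith prime(50)
<- 50
-> recast translate(-32, kB, s)
<- ToolError: incompatible units
-> arith tell()
<- 50


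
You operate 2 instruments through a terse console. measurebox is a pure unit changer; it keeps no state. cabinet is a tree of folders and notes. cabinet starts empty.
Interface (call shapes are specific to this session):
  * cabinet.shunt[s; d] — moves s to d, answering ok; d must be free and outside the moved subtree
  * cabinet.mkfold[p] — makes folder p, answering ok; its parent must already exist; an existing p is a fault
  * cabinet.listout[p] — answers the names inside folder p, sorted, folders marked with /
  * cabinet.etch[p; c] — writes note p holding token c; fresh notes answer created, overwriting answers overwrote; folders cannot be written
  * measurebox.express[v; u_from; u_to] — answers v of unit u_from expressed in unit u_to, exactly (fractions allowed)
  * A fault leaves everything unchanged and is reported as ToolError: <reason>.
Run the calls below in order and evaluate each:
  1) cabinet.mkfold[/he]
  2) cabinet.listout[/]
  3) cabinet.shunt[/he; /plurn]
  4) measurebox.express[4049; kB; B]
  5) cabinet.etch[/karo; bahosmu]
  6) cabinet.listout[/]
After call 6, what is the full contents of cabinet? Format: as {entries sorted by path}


// cabinet.mkfold(p→/he) : ok
// cabinet.listout(p→/) : [he/]
// cabinet.shunt(s→/he, d→/plurn) : ok
// measurebox.express(v→4049, u_from→kB, u_to→B) : 4049000
// cabinet.etch(p→/karo, c→bahosmu) : created
// cabinet.listout(p→/) : [karo, plurn/]

Answer: {karo=bahosmu, plurn/}


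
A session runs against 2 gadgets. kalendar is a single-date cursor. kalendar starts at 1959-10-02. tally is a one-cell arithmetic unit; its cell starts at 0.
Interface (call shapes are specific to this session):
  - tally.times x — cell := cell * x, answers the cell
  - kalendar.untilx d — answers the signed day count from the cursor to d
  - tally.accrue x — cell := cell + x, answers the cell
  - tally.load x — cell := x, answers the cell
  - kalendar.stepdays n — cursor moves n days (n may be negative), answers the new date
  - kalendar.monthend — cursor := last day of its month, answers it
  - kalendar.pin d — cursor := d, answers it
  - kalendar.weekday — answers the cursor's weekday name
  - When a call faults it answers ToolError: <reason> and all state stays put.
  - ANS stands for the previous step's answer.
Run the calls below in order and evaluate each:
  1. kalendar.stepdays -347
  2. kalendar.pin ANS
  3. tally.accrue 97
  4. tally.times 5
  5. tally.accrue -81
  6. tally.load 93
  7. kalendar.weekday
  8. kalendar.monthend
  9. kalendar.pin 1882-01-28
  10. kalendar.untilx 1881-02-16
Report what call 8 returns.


-> stepdays(n=-347)
<- 1958-10-20
-> pin(d=ANS)
<- 1958-10-20
-> accrue(x=97)
<- 97
-> times(x=5)
<- 485
-> accrue(x=-81)
<- 404
-> load(x=93)
<- 93
-> weekday()
<- Monday
-> monthend()
<- 1958-10-31
-> pin(d=1882-01-28)
<- 1882-01-28
-> untilx(d=1881-02-16)
<- -346

Answer: 1958-10-31


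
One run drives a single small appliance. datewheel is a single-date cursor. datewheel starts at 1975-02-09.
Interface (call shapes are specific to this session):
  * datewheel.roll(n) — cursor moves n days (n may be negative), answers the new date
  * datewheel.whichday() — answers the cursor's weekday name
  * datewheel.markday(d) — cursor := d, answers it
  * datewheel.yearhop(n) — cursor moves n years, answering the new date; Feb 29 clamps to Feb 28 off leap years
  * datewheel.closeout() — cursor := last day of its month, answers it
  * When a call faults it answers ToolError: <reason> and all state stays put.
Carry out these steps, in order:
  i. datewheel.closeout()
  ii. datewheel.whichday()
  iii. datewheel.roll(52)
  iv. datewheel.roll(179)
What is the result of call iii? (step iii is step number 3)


Answer: 1975-04-21

Derivation:
·→ datewheel.closeout()
·← 1975-02-28
·→ datewheel.whichday()
·← Friday
·→ datewheel.roll(n='52')
·← 1975-04-21
·→ datewheel.roll(n='179')
·← 1975-10-17


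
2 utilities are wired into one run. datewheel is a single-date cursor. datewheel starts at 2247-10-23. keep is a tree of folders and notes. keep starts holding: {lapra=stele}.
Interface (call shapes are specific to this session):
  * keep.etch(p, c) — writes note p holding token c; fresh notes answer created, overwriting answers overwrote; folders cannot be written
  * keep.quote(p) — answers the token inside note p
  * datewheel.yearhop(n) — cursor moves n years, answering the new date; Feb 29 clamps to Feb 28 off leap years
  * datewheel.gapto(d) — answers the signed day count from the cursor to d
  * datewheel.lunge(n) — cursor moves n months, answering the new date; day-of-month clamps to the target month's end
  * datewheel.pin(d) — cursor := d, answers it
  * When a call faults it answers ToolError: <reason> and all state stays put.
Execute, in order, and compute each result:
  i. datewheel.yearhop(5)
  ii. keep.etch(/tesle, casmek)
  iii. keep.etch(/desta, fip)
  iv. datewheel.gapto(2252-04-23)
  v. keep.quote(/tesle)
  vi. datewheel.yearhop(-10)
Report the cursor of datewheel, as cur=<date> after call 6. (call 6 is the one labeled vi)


Answer: cur=2242-10-23

Derivation:
Step: yearhop[n→5]
Result: 2252-10-23
Step: etch[p→/tesle; c→casmek]
Result: created
Step: etch[p→/desta; c→fip]
Result: created
Step: gapto[d→2252-04-23]
Result: -183
Step: quote[p→/tesle]
Result: casmek
Step: yearhop[n→-10]
Result: 2242-10-23


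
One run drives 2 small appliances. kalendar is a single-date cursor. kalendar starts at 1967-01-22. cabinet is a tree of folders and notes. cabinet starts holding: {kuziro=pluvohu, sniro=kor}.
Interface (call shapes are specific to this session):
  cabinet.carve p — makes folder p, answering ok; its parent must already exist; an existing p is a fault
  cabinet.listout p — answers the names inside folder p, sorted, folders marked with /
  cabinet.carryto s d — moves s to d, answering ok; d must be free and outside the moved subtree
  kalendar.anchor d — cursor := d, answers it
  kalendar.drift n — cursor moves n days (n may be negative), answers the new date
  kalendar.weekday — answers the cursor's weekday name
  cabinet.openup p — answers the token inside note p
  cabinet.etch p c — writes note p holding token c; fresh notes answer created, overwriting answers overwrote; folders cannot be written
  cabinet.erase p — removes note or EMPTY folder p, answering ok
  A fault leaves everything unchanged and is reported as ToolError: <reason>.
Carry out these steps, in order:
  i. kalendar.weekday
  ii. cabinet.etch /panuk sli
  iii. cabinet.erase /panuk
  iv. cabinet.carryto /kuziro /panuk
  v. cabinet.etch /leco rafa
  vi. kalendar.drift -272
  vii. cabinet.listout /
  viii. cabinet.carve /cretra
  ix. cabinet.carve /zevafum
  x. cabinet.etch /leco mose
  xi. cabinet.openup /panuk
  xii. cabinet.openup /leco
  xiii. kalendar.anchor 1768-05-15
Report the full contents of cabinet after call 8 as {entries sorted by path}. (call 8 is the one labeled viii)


I try kalendar.weekday, and see Sunday.
Then cabinet.etch(/panuk, sli), — result: created.
Using cabinet.erase(/panuk), — result: ok.
I try cabinet.carryto(/kuziro, /panuk), and observe ok.
Then cabinet.etch(/leco, rafa), — result: created.
I use kalendar.drift(-272), → 1966-04-25.
I call cabinet.listout(/): [leco, panuk, sniro].
Next I call cabinet.carve(/cretra), — result: ok.
Using cabinet.carve(/zevafum), → ok.
Next I call cabinet.etch(/leco, mose), giving overwrote.
I run cabinet.openup(/panuk), and see pluvohu.
Calling cabinet.openup(/leco), which returns mose.
Using kalendar.anchor(1768-05-15): 1768-05-15.

Answer: {cretra/, leco=rafa, panuk=pluvohu, sniro=kor}


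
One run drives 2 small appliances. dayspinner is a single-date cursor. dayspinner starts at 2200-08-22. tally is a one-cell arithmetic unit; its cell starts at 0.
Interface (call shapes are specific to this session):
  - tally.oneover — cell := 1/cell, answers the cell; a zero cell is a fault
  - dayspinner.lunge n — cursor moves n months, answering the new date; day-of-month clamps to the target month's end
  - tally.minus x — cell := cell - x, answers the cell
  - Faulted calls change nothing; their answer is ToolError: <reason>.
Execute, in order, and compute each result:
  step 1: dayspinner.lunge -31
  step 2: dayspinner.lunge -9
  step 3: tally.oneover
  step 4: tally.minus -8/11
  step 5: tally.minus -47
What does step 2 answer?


Answer: 2197-04-22

Derivation:
~$ dayspinner.lunge n→-31
:: 2198-01-22
~$ dayspinner.lunge n→-9
:: 2197-04-22
~$ tally.oneover
:: ToolError: reciprocal of zero
~$ tally.minus x→-8/11
:: 8/11
~$ tally.minus x→-47
:: 525/11


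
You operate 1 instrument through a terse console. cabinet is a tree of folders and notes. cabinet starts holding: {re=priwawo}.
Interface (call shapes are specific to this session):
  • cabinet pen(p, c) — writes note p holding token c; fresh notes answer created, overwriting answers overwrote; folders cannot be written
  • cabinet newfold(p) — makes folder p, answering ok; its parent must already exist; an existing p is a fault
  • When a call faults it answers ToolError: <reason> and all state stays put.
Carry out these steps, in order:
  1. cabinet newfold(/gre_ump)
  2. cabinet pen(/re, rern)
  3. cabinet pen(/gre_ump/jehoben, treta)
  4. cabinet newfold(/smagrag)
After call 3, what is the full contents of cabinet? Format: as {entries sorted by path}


;; cabinet newfold(p→/gre_ump) == ok
;; cabinet pen(p→/re, c→rern) == overwrote
;; cabinet pen(p→/gre_ump/jehoben, c→treta) == created
;; cabinet newfold(p→/smagrag) == ok

Answer: {gre_ump/, gre_ump/jehoben=treta, re=rern}


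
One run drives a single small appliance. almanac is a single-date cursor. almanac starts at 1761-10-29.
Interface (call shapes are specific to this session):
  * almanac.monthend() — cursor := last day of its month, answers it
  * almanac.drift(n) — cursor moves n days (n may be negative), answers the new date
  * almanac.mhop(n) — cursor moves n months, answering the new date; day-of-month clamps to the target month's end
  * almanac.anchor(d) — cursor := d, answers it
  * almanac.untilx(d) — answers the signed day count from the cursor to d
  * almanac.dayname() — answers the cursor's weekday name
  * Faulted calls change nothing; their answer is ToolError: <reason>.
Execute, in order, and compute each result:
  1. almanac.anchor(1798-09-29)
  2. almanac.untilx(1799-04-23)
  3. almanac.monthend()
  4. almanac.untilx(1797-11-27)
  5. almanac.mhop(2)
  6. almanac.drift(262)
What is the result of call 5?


Answer: 1798-11-30

Derivation:
I call almanac.anchor with 1798-09-29, and get 1798-09-29.
Then almanac.untilx with 1799-04-23, and observe 206.
Then almanac.monthend, and see 1798-09-30.
Calling almanac.untilx with 1797-11-27, → -307.
Now I run almanac.mhop with 2: 1798-11-30.
Using almanac.drift with 262: 1799-08-19.


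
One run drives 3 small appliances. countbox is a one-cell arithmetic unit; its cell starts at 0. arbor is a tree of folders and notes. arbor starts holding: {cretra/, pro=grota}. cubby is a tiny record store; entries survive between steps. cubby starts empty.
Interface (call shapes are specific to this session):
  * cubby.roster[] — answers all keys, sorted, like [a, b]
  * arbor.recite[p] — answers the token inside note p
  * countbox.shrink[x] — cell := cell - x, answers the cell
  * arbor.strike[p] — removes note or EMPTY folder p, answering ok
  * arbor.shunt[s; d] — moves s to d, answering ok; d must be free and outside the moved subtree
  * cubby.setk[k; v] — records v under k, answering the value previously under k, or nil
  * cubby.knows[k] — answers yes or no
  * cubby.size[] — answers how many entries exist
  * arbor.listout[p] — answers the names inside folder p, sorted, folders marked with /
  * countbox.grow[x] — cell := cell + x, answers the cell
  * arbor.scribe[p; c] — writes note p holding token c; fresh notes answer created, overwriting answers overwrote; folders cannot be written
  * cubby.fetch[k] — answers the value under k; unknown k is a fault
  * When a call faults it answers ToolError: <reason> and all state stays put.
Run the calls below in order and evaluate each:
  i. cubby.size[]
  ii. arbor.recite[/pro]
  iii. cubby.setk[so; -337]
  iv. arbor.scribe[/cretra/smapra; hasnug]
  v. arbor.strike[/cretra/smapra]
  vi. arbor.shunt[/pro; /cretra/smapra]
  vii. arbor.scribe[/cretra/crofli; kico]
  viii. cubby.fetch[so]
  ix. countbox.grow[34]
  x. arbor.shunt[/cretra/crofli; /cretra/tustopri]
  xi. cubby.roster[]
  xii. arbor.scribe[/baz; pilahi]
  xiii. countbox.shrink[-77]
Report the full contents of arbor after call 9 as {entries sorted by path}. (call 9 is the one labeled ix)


Then cubby.size(), and observe 0.
Then arbor.recite(p: /pro), and get grota.
I use cubby.setk(k: so, v: -337), → nil.
Calling arbor.scribe(p: /cretra/smapra, c: hasnug): created.
Calling arbor.strike(p: /cretra/smapra), giving ok.
Invoking arbor.shunt(s: /pro, d: /cretra/smapra), which returns ok.
Using arbor.scribe(p: /cretra/crofli, c: kico), which returns created.
I run cubby.fetch(k: so), which returns -337.
I invoke countbox.grow(x: 34), yielding 34.
Using arbor.shunt(s: /cretra/crofli, d: /cretra/tustopri), giving ok.
I use cubby.roster(), yielding [so].
Calling arbor.scribe(p: /baz, c: pilahi), and observe created.
Using countbox.shrink(x: -77), which returns 111.

Answer: {cretra/, cretra/crofli=kico, cretra/smapra=grota}


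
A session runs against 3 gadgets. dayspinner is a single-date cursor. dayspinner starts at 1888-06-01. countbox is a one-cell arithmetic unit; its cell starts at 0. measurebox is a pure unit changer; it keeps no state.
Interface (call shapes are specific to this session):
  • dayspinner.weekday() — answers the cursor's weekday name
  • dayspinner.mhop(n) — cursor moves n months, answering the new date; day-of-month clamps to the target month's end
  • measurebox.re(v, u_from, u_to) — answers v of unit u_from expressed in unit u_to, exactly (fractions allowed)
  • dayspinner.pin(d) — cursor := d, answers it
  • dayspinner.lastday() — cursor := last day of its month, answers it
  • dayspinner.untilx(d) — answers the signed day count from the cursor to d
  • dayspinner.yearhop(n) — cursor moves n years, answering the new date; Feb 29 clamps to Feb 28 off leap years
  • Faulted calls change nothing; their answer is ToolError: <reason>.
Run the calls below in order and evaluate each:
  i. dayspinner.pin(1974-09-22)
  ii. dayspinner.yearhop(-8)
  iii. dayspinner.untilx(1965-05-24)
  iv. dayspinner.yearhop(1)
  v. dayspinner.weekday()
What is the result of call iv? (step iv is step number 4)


Answer: 1967-09-22

Derivation:
! pin(d→1974-09-22) -> 1974-09-22
! yearhop(n→-8) -> 1966-09-22
! untilx(d→1965-05-24) -> -486
! yearhop(n→1) -> 1967-09-22
! weekday() -> Friday


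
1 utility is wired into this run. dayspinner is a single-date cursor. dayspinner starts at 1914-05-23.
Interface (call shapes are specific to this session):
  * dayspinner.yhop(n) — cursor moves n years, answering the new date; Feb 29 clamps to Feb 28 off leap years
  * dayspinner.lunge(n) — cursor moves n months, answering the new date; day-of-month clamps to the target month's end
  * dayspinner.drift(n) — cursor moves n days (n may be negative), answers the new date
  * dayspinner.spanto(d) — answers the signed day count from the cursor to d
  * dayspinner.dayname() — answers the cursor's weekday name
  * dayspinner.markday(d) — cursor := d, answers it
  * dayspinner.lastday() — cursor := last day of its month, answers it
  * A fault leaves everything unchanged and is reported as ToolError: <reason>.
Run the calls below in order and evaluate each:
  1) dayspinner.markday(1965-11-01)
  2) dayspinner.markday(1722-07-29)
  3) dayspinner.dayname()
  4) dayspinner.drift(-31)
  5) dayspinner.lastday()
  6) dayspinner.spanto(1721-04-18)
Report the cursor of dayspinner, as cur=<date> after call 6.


Answer: cur=1722-06-30

Derivation:
>> dayspinner.markday(1965-11-01)
<< 1965-11-01
>> dayspinner.markday(1722-07-29)
<< 1722-07-29
>> dayspinner.dayname()
<< Wednesday
>> dayspinner.drift(-31)
<< 1722-06-28
>> dayspinner.lastday()
<< 1722-06-30
>> dayspinner.spanto(1721-04-18)
<< -438


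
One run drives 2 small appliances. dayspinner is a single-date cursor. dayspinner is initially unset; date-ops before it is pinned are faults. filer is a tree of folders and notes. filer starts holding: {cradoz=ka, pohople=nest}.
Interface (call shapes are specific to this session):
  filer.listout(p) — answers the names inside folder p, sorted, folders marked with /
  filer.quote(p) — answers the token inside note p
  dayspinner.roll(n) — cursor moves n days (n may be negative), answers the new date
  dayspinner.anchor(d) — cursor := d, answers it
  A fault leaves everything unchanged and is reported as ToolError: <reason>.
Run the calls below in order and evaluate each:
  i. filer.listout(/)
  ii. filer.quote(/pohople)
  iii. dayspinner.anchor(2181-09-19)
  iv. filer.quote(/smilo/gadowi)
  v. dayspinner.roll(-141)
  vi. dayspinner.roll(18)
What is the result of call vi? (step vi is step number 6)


Answer: 2181-05-19

Derivation:
# 1. listout(p=/) ~> [cradoz, pohople]
# 2. quote(p=/pohople) ~> nest
# 3. anchor(d=2181-09-19) ~> 2181-09-19
# 4. quote(p=/smilo/gadowi) ~> ToolError: not found
# 5. roll(n=-141) ~> 2181-05-01
# 6. roll(n=18) ~> 2181-05-19


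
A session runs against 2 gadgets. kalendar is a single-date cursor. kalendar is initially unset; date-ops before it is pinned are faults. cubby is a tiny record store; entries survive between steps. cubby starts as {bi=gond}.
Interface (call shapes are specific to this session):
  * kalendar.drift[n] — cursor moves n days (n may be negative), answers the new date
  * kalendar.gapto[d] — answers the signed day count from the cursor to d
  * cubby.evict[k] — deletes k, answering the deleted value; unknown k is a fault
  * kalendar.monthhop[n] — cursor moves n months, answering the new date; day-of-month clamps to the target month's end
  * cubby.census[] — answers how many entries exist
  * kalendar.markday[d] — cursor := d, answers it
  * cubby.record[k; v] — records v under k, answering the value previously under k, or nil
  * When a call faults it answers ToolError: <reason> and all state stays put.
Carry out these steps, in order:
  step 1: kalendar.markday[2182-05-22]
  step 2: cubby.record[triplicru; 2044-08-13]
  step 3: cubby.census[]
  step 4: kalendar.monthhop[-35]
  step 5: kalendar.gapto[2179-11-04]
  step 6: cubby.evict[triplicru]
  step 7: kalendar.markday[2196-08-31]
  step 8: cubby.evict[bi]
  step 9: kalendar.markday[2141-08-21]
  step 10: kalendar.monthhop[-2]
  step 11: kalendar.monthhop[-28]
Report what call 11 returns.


Answer: 2139-02-21

Derivation:
Invoking kalendar.markday with d=2182-05-22, and get 2182-05-22.
Calling cubby.record with k=triplicru, v=2044-08-13, which returns nil.
Then cubby.census(), yielding 2.
I use kalendar.monthhop with n=-35, which returns 2179-06-22.
I call kalendar.gapto with d=2179-11-04, which returns 135.
I use cubby.evict with k=triplicru, which returns 2044-08-13.
I use kalendar.markday with d=2196-08-31, which returns 2196-08-31.
I invoke cubby.evict with k=bi, — result: gond.
Then kalendar.markday with d=2141-08-21, → 2141-08-21.
Then kalendar.monthhop with n=-2, yielding 2141-06-21.
Calling kalendar.monthhop with n=-28, which returns 2139-02-21.


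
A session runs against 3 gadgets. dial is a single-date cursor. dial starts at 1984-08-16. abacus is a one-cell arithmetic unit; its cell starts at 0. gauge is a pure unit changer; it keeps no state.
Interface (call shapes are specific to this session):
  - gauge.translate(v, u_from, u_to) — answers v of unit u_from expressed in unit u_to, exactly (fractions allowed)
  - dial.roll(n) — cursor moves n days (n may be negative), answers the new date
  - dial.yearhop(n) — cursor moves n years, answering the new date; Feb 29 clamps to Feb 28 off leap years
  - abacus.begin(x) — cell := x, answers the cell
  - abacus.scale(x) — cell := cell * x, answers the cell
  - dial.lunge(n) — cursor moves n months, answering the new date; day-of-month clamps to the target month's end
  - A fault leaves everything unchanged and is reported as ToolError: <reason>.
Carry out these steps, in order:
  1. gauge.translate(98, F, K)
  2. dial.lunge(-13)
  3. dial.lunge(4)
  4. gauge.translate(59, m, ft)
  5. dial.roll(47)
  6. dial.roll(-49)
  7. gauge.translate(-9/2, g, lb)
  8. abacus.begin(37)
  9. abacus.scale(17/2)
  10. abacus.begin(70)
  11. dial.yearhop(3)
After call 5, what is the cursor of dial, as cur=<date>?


Using translate(v=98, u_from=F, u_to=K): 18589/60.
Calling lunge(n=-13), and observe 1983-07-16.
I run lunge(n=4), and get 1983-11-16.
Using translate(v=59, u_from=m, u_to=ft): 73750/381.
I invoke roll(n=47), and get 1984-01-02.
I call roll(n=-49): 1983-11-14.
Next I call translate(v=-9/2, u_from=g, u_to=lb), — result: -450000/45359237.
Using begin(x=37), and get 37.
Then scale(x=17/2), and see 629/2.
I invoke begin(x=70), yielding 70.
Then yearhop(n=3), and observe 1986-11-14.

Answer: cur=1984-01-02


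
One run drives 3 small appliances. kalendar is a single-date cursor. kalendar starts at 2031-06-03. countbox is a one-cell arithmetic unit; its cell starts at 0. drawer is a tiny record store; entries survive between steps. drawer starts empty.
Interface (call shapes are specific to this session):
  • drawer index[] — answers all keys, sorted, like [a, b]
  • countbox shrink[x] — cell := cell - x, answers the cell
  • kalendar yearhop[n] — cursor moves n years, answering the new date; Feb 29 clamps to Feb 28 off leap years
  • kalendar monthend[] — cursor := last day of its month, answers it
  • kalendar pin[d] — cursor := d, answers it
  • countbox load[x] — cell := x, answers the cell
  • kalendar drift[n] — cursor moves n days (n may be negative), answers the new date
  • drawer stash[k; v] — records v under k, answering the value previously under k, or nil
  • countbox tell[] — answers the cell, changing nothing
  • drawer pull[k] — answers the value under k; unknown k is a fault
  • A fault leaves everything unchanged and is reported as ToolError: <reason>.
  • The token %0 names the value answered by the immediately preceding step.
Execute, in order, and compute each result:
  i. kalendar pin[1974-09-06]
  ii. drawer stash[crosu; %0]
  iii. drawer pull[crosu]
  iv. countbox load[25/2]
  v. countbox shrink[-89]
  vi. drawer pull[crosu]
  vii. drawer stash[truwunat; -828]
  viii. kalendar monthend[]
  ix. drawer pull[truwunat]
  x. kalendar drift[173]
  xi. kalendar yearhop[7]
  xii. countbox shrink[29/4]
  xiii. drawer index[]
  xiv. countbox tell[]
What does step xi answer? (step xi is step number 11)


% kalendar pin(d→1974-09-06) -> 1974-09-06
% drawer stash(k→crosu, v→%0) -> nil
% drawer pull(k→crosu) -> 1974-09-06
% countbox load(x→25/2) -> 25/2
% countbox shrink(x→-89) -> 203/2
% drawer pull(k→crosu) -> 1974-09-06
% drawer stash(k→truwunat, v→-828) -> nil
% kalendar monthend() -> 1974-09-30
% drawer pull(k→truwunat) -> -828
% kalendar drift(n→173) -> 1975-03-22
% kalendar yearhop(n→7) -> 1982-03-22
% countbox shrink(x→29/4) -> 377/4
% drawer index() -> [crosu, truwunat]
% countbox tell() -> 377/4

Answer: 1982-03-22


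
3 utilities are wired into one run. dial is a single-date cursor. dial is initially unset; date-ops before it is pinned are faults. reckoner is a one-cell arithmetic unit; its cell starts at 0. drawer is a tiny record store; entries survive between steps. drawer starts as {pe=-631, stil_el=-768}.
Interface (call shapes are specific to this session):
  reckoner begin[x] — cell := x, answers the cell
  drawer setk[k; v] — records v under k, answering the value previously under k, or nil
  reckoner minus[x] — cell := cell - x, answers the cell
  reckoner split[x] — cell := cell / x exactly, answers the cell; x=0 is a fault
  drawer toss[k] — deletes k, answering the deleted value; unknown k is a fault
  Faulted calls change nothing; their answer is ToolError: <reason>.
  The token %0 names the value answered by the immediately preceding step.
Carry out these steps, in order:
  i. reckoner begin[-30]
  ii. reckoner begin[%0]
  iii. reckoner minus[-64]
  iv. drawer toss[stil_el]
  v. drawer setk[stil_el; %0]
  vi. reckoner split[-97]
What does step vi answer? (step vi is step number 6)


·→ reckoner begin(-30)
·← -30
·→ reckoner begin(%0)
·← -30
·→ reckoner minus(-64)
·← 34
·→ drawer toss(stil_el)
·← -768
·→ drawer setk(stil_el, %0)
·← nil
·→ reckoner split(-97)
·← -34/97

Answer: -34/97


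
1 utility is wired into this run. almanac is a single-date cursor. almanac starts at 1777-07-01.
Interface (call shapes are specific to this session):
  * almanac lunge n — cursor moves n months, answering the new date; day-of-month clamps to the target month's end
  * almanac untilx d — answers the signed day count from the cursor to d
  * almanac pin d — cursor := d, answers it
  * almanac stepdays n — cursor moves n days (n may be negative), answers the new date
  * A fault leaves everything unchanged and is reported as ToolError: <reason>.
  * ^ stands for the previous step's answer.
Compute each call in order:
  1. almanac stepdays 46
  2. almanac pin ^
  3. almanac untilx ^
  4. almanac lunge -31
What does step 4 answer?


Answer: 1775-01-16

Derivation:
==> almanac stepdays(n='46')
<== 1777-08-16
==> almanac pin(d='^')
<== 1777-08-16
==> almanac untilx(d='^')
<== 0
==> almanac lunge(n='-31')
<== 1775-01-16


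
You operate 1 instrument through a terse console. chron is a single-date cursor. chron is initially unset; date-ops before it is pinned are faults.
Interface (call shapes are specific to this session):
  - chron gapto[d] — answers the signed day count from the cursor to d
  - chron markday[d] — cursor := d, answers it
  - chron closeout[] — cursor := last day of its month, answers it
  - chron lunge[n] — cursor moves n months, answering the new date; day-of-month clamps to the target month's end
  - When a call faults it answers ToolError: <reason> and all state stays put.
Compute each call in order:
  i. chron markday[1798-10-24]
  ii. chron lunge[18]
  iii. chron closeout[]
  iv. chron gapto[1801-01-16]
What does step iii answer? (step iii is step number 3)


Do: chron markday[d='1798-10-24']
See: 1798-10-24
Do: chron lunge[n='18']
See: 1800-04-24
Do: chron closeout[]
See: 1800-04-30
Do: chron gapto[d='1801-01-16']
See: 261

Answer: 1800-04-30


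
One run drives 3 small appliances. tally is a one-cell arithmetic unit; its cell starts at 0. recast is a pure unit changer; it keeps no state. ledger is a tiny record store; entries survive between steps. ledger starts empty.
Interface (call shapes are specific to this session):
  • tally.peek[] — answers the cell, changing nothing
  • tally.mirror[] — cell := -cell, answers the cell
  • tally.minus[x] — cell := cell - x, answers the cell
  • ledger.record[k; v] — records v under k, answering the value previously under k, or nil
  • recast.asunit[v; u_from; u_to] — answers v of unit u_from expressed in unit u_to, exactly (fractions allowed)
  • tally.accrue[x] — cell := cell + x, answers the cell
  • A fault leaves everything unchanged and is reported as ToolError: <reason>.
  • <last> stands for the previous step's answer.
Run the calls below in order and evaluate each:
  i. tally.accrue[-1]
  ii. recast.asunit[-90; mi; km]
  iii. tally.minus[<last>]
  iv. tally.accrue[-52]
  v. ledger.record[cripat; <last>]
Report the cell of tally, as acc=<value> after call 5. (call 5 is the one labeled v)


Answer: acc=287003/3125

Derivation:
$ tally.accrue -1
  -1
$ recast.asunit -90 mi km
  -452628/3125
$ tally.minus <last>
  449503/3125
$ tally.accrue -52
  287003/3125
$ ledger.record cripat <last>
  nil


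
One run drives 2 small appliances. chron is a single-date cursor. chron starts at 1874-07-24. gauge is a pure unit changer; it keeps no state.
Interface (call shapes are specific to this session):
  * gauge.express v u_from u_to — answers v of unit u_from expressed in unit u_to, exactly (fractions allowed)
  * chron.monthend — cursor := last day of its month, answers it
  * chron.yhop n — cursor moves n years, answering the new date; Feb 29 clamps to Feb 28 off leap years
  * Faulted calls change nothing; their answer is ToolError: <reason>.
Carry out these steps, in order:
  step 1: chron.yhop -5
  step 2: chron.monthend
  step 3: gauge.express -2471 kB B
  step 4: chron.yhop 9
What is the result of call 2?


~$ chron.yhop n: -5
:: 1869-07-24
~$ chron.monthend
:: 1869-07-31
~$ gauge.express v: -2471 u_from: kB u_to: B
:: -2471000
~$ chron.yhop n: 9
:: 1878-07-31

Answer: 1869-07-31


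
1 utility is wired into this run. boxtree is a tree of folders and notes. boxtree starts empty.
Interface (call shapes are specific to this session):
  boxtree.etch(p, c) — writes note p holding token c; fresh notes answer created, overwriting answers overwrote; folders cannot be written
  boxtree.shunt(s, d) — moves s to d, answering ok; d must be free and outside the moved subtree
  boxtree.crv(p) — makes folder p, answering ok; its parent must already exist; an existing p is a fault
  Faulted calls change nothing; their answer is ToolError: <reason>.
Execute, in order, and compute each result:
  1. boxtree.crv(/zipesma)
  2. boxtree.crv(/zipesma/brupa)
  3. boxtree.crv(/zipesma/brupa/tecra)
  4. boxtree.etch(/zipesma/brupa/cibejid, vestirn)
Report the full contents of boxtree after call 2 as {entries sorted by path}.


// crv(p: /zipesma) -> ok
// crv(p: /zipesma/brupa) -> ok
// crv(p: /zipesma/brupa/tecra) -> ok
// etch(p: /zipesma/brupa/cibejid, c: vestirn) -> created

Answer: {zipesma/, zipesma/brupa/}


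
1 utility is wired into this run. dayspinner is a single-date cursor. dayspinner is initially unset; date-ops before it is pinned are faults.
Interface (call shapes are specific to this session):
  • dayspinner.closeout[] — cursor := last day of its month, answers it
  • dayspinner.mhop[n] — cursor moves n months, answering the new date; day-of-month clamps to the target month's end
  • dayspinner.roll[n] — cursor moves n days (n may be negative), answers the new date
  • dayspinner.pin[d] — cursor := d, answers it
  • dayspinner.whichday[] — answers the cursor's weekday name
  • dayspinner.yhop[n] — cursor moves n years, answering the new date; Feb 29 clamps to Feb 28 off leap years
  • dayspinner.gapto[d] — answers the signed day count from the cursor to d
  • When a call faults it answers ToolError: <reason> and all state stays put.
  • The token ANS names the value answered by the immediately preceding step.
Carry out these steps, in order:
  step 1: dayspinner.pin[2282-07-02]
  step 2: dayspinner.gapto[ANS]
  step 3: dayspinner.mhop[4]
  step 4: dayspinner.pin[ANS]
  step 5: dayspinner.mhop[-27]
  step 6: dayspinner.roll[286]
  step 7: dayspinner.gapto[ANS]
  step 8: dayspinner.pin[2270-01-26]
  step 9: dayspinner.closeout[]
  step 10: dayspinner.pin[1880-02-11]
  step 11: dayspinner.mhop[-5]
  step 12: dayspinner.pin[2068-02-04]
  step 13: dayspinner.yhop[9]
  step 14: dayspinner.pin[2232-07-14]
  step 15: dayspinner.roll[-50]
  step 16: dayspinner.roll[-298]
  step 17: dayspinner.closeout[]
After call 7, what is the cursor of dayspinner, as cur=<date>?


Answer: cur=2281-05-15

Derivation:
% pin(d: 2282-07-02) == 2282-07-02
% gapto(d: ANS) == 0
% mhop(n: 4) == 2282-11-02
% pin(d: ANS) == 2282-11-02
% mhop(n: -27) == 2280-08-02
% roll(n: 286) == 2281-05-15
% gapto(d: ANS) == 0
% pin(d: 2270-01-26) == 2270-01-26
% closeout() == 2270-01-31
% pin(d: 1880-02-11) == 1880-02-11
% mhop(n: -5) == 1879-09-11
% pin(d: 2068-02-04) == 2068-02-04
% yhop(n: 9) == 2077-02-04
% pin(d: 2232-07-14) == 2232-07-14
% roll(n: -50) == 2232-05-25
% roll(n: -298) == 2231-08-01
% closeout() == 2231-08-31


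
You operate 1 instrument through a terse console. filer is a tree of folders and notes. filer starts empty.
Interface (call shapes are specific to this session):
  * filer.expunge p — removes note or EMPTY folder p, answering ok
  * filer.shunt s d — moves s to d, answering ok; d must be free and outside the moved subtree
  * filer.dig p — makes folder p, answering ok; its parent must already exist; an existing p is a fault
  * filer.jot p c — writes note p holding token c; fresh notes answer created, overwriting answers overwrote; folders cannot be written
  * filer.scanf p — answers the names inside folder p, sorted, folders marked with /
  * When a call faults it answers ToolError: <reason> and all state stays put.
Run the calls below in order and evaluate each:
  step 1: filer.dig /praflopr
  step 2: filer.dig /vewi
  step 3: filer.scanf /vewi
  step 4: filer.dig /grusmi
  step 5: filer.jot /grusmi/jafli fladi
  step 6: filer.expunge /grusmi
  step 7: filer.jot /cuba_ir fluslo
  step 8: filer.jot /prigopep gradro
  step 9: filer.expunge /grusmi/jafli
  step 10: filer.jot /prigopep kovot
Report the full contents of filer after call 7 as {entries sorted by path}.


Answer: {cuba_ir=fluslo, grusmi/, grusmi/jafli=fladi, praflopr/, vewi/}

Derivation:
I try filer.dig passing p→/praflopr, and see ok.
Calling filer.dig passing p→/vewi, and get ok.
Using filer.scanf passing p→/vewi, giving [].
Using filer.dig passing p→/grusmi, → ok.
Using filer.jot passing p→/grusmi/jafli, c→fladi, which returns created.
I call filer.expunge passing p→/grusmi, and observe ToolError: not empty.
I invoke filer.jot passing p→/cuba_ir, c→fluslo, — result: created.
Invoking filer.jot passing p→/prigopep, c→gradro, and see created.
Using filer.expunge passing p→/grusmi/jafli, → ok.
I use filer.jot passing p→/prigopep, c→kovot: overwrote.


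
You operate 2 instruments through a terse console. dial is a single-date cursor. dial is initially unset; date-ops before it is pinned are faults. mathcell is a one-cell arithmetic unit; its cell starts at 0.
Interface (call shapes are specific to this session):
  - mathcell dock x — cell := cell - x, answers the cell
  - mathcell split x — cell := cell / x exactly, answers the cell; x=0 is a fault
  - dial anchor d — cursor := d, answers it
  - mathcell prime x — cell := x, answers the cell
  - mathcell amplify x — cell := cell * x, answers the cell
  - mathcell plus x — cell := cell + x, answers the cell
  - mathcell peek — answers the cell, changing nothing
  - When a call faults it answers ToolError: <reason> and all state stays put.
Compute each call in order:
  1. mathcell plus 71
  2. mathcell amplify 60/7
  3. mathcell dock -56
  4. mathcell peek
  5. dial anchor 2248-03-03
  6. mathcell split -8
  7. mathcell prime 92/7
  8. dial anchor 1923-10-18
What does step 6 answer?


$ mathcell plus x→71
  71
$ mathcell amplify x→60/7
  4260/7
$ mathcell dock x→-56
  4652/7
$ mathcell peek
  4652/7
$ dial anchor d→2248-03-03
  2248-03-03
$ mathcell split x→-8
  -1163/14
$ mathcell prime x→92/7
  92/7
$ dial anchor d→1923-10-18
  1923-10-18

Answer: -1163/14


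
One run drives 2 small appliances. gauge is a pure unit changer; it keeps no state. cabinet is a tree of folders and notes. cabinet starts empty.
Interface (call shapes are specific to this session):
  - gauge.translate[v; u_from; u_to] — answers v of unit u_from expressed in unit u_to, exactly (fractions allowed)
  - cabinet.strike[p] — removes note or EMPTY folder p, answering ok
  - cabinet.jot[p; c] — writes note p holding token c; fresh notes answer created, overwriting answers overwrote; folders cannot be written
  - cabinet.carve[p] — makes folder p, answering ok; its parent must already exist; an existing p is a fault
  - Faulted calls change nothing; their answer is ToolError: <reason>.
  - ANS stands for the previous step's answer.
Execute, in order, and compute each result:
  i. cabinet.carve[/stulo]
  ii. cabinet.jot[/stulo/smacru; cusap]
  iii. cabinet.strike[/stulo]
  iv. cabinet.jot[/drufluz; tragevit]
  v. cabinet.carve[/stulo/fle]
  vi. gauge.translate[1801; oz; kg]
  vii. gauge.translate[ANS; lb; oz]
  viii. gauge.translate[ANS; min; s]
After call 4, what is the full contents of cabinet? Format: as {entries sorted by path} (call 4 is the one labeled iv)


Do: cabinet.carve[p='/stulo']
See: ok
Do: cabinet.jot[p='/stulo/smacru'; c='cusap']
See: created
Do: cabinet.strike[p='/stulo']
See: ToolError: not empty
Do: cabinet.jot[p='/drufluz'; c='tragevit']
See: created
Do: cabinet.carve[p='/stulo/fle']
See: ok
Do: gauge.translate[v='1801'; u_from='oz'; u_to='kg']
See: 81691985837/1600000000
Do: gauge.translate[v='ANS'; u_from='lb'; u_to='oz']
See: 81691985837/100000000
Do: gauge.translate[v='ANS'; u_from='min'; u_to='s']
See: 245075957511/5000000

Answer: {drufluz=tragevit, stulo/, stulo/smacru=cusap}


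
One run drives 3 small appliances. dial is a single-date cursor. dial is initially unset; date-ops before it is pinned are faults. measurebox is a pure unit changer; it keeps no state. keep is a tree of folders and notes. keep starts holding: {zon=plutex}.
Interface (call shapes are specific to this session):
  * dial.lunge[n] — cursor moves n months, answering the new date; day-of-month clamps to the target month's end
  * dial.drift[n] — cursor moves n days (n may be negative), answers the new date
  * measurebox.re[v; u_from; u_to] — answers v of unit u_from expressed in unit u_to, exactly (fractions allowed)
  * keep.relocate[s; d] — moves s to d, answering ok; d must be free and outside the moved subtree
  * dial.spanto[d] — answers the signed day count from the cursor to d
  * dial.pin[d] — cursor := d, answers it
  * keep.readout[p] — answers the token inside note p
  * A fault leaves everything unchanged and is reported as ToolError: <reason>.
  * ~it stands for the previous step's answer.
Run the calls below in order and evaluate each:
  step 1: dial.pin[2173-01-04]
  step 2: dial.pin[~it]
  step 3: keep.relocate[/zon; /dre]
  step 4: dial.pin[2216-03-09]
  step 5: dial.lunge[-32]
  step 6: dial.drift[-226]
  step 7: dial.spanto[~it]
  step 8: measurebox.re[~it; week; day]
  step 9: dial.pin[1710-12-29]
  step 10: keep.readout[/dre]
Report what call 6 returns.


Answer: 2212-11-25

Derivation:
Step: dial.pin[d=2173-01-04]
Result: 2173-01-04
Step: dial.pin[d=~it]
Result: 2173-01-04
Step: keep.relocate[s=/zon; d=/dre]
Result: ok
Step: dial.pin[d=2216-03-09]
Result: 2216-03-09
Step: dial.lunge[n=-32]
Result: 2213-07-09
Step: dial.drift[n=-226]
Result: 2212-11-25
Step: dial.spanto[d=~it]
Result: 0
Step: measurebox.re[v=~it; u_from=week; u_to=day]
Result: 0
Step: dial.pin[d=1710-12-29]
Result: 1710-12-29
Step: keep.readout[p=/dre]
Result: plutex


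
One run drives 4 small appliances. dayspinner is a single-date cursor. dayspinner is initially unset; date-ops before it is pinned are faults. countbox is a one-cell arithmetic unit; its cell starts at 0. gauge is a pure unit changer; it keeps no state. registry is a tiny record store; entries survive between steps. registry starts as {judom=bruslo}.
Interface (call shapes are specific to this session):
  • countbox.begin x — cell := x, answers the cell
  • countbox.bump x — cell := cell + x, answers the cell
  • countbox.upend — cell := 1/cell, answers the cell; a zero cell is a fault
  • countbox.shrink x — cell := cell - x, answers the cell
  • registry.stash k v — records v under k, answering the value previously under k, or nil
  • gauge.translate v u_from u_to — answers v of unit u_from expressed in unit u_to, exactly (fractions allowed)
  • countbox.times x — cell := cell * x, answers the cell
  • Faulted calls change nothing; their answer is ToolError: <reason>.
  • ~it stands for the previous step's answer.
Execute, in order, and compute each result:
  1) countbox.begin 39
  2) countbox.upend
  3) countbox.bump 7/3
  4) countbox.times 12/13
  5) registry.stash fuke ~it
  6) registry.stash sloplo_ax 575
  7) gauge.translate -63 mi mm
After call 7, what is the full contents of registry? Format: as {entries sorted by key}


Answer: {fuke=368/169, judom=bruslo, sloplo_ax=575}

Derivation:
CALL countbox.begin[39]
RET  39
CALL countbox.upend[]
RET  1/39
CALL countbox.bump[7/3]
RET  92/39
CALL countbox.times[12/13]
RET  368/169
CALL registry.stash[fuke; ~it]
RET  nil
CALL registry.stash[sloplo_ax; 575]
RET  nil
CALL gauge.translate[-63; mi; mm]
RET  -101388672
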